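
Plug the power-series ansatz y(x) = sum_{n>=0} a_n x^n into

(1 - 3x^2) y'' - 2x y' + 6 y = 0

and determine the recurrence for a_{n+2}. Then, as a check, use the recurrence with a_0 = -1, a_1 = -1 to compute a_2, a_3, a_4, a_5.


Substitute y = sum_n a_n x^n.
(1 - 3 x^2) y'' contributes (n+2)(n+1) a_{n+2} - 3 n(n-1) a_n at x^n.
-2 x y'(x) contributes -2 n a_n at x^n.
6 y(x) contributes 6 a_n at x^n.
Matching x^n: (n+2)(n+1) a_{n+2} + (-3 n(n-1) - 2 n + 6) a_n = 0.
Thus a_{n+2} = (3 n(n-1) + 2 n - 6) / ((n+1)(n+2)) * a_n.

Check with a_0 = -1, a_1 = -1 (apply the recurrence for n = 0, 1, 2, 3): a_0 = -1, a_1 = -1, a_2 = 3, a_3 = 2/3, a_4 = 1, a_5 = 3/5.

a_(n+2) = (3 n(n-1) + 2 n - 6) / ((n+1)(n+2)) * a_n; check: a_0 = -1, a_1 = -1, a_2 = 3, a_3 = 2/3, a_4 = 1, a_5 = 3/5


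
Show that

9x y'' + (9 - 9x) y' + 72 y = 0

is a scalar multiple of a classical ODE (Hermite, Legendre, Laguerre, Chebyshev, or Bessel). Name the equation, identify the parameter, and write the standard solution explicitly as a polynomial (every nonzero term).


All three coefficients share the factor 9; dividing through by 9 gives  x y'' + (1 - x) y' + 8 y = 0.
This matches the Laguerre equation x y'' + (1 - x) y' + n y = 0 with n = 8; the polynomial solution is L_8(x).
With y = sum_k a_k x^k, matching x^k gives (k+1)k a_{k+1} + (k+1) a_{k+1} - k a_k + n a_k = 0, i.e. (k+1)^2 a_{k+1} = (k - n) a_k = (k - 8) a_k. The right side vanishes at k = 8, so the series terminates at degree 8.
Standard normalization L_n(0) = 1 gives a_0 = 1. Work upward with a_{k+1} = (k - 8) a_k / (k+1)^2:
  a_1 = (0 - 8)(1) / 1^2 = -8/1 = -8
  a_2 = (1 - 8)(-8) / 2^2 = 56/4 = 14
  a_3 = (2 - 8)(14) / 3^2 = -84/9 = -28/3
  a_4 = (3 - 8)(-28/3) / 4^2 = (140/3)/16 = 35/12
  a_5 = (4 - 8)(35/12) / 5^2 = (-35/3)/25 = -7/15
  a_6 = (5 - 8)(-7/15) / 6^2 = (7/5)/36 = 7/180
  a_7 = (6 - 8)(7/180) / 7^2 = (-7/90)/49 = -1/630
  a_8 = (7 - 8)(-1/630) / 8^2 = (1/630)/64 = 1/40320
Hence L_8(x) = x^8/40320 - x^7/630 + 7 x^6/180 - 7 x^5/15 + 35 x^4/12 - 28 x^3/3 + 14 x^2 - 8 x + 1.

L_8(x); series = x^8/40320 - x^7/630 + 7 x^6/180 - 7 x^5/15 + 35 x^4/12 - 28 x^3/3 + 14 x^2 - 8 x + 1


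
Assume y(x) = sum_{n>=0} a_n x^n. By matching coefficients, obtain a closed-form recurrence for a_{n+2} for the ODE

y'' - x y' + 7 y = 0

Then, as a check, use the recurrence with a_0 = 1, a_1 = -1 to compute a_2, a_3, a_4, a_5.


Substitute y = sum_n a_n x^n.
y''(x) has coefficient (n+2)(n+1) a_{n+2} at x^n;
-x y'(x) has coefficient -n a_n at x^n (shift);
7 y(x) has coefficient 7 a_n at x^n.
Matching x^n: (n+2)(n+1) a_{n+2} + (-n + 7) a_n = 0.
Thus a_{n+2} = (n - 7) / ((n+1)(n+2)) * a_n.

Check with a_0 = 1, a_1 = -1 (apply the recurrence for n = 0, 1, 2, 3): a_0 = 1, a_1 = -1, a_2 = -7/2, a_3 = 1, a_4 = 35/24, a_5 = -1/5.

a_(n+2) = (n - 7) / ((n+1)(n+2)) * a_n; check: a_0 = 1, a_1 = -1, a_2 = -7/2, a_3 = 1, a_4 = 35/24, a_5 = -1/5


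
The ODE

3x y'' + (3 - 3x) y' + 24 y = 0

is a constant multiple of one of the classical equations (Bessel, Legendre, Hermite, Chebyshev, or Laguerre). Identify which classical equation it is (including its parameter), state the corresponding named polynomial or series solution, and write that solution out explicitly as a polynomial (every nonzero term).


All three coefficients share the factor 3; dividing through by 3 gives  x y'' + (1 - x) y' + 8 y = 0.
This matches the Laguerre equation x y'' + (1 - x) y' + n y = 0 with n = 8; the polynomial solution is L_8(x).
With y = sum_k a_k x^k, matching x^k gives (k+1)k a_{k+1} + (k+1) a_{k+1} - k a_k + n a_k = 0, i.e. (k+1)^2 a_{k+1} = (k - n) a_k = (k - 8) a_k. The right side vanishes at k = 8, so the series terminates at degree 8.
Standard normalization L_n(0) = 1 gives a_0 = 1. Work upward with a_{k+1} = (k - 8) a_k / (k+1)^2:
  a_1 = (0 - 8)(1) / 1^2 = -8/1 = -8
  a_2 = (1 - 8)(-8) / 2^2 = 56/4 = 14
  a_3 = (2 - 8)(14) / 3^2 = -84/9 = -28/3
  a_4 = (3 - 8)(-28/3) / 4^2 = (140/3)/16 = 35/12
  a_5 = (4 - 8)(35/12) / 5^2 = (-35/3)/25 = -7/15
  a_6 = (5 - 8)(-7/15) / 6^2 = (7/5)/36 = 7/180
  a_7 = (6 - 8)(7/180) / 7^2 = (-7/90)/49 = -1/630
  a_8 = (7 - 8)(-1/630) / 8^2 = (1/630)/64 = 1/40320
Hence L_8(x) = x^8/40320 - x^7/630 + 7 x^6/180 - 7 x^5/15 + 35 x^4/12 - 28 x^3/3 + 14 x^2 - 8 x + 1.

L_8(x); series = x^8/40320 - x^7/630 + 7 x^6/180 - 7 x^5/15 + 35 x^4/12 - 28 x^3/3 + 14 x^2 - 8 x + 1


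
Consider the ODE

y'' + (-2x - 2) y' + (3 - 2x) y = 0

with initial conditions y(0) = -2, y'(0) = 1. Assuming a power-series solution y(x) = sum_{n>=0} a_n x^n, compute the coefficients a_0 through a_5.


Ansatz: y(x) = sum_{n>=0} a_n x^n, so y'(x) = sum_{n>=1} n a_n x^(n-1) and y''(x) = sum_{n>=2} n(n-1) a_n x^(n-2).
Substitute into P(x) y'' + Q(x) y' + R(x) y = 0 with P(x) = 1, Q(x) = -2x - 2, R(x) = 3 - 2x, and match powers of x.
Initial conditions: a_0 = -2, a_1 = 1.
Setting the coefficient of each power of x to zero and solving order by order (substituting the coefficients already found):
  x^0: 2 a_2 - 2 a_1 + 3 a_0 = 0  ->  2 a_2 = 2 a_1 - 3 a_0 = 8  ->  a_2 = 4
  x^1: 6 a_3 - 4 a_2 + a_1 - 2 a_0 = 0  ->  6 a_3 = 4 a_2 - a_1 + 2 a_0 = 11  ->  a_3 = 11/6
  x^2: 12 a_4 - 6 a_3 - a_2 - 2 a_1 = 0  ->  12 a_4 = 6 a_3 + a_2 + 2 a_1 = 17  ->  a_4 = 17/12
  x^3: 20 a_5 - 8 a_4 - 3 a_3 - 2 a_2 = 0  ->  20 a_5 = 8 a_4 + 3 a_3 + 2 a_2 = 149/6  ->  a_5 = 149/120
Truncated series: y(x) = -2 + x + 4 x^2 + (11/6) x^3 + (17/12) x^4 + (149/120) x^5 + O(x^6).

a_0 = -2; a_1 = 1; a_2 = 4; a_3 = 11/6; a_4 = 17/12; a_5 = 149/120


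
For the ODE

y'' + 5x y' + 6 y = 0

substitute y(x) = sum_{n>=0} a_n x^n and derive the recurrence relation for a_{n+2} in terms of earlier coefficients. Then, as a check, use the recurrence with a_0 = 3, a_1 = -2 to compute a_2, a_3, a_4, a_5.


Substitute y = sum_n a_n x^n.
y''(x) has coefficient (n+2)(n+1) a_{n+2} at x^n;
5 x y'(x) has coefficient 5 n a_n at x^n (shift);
6 y(x) has coefficient 6 a_n at x^n.
Matching x^n: (n+2)(n+1) a_{n+2} + (5n + 6) a_n = 0.
Thus a_{n+2} = (-5n - 6) / ((n+1)(n+2)) * a_n.

Check with a_0 = 3, a_1 = -2 (apply the recurrence for n = 0, 1, 2, 3): a_0 = 3, a_1 = -2, a_2 = -9, a_3 = 11/3, a_4 = 12, a_5 = -77/20.

a_(n+2) = (-5n - 6) / ((n+1)(n+2)) * a_n; check: a_0 = 3, a_1 = -2, a_2 = -9, a_3 = 11/3, a_4 = 12, a_5 = -77/20


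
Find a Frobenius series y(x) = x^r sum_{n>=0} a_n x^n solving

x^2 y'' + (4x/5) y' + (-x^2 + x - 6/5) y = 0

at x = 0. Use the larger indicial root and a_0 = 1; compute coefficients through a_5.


Write in Frobenius form y'' + (p(x)/x) y' + (q(x)/x^2) y = 0:
  p(x) = 4/5,  q(x) = -x^2 + x - 6/5.
Indicial equation: r(r-1) + (4/5) r + (-6/5) = 0 -> roots r_1 = 6/5, r_2 = -1.
Take r = r_1 = 6/5. Let y(x) = x^r sum_{n>=0} a_n x^n with a_0 = 1.
Substitute y = x^r sum a_n x^n and match x^{r+n}. The recurrence is
  D(n) a_n + 1 a_{n-1} - 1 a_{n-2} = 0,  where D(n) = (r+n)(r+n-1) + (4/5)(r+n) + (-6/5).
  a_n = [-1 a_{n-1} + 1 a_{n-2}] / D(n).
Since the indicial polynomial factors as (r - r_1)(r - r_2), D(n) = (r_1 + n - r_1)(r_1 + n - r_2) = n(n + 11/5).
Evaluating step by step (a_0 = 1):
  n = 1: D(1) = 1(1 + 11/5) = 16/5; numerator = -1(1) = -1; a_1 = (-1)/(16/5) = -5/16
  n = 2: D(2) = 2(2 + 11/5) = 42/5; numerator = -1(-5/16) + 1(1) = 21/16; a_2 = (21/16)/(42/5) = 5/32
  n = 3: D(3) = 3(3 + 11/5) = 78/5; numerator = -1(5/32) + 1(-5/16) = -15/32; a_3 = (-15/32)/(78/5) = -25/832
  n = 4: D(4) = 4(4 + 11/5) = 124/5; numerator = -1(-25/832) + 1(5/32) = 155/832; a_4 = (155/832)/(124/5) = 25/3328
  n = 5: D(5) = 5(5 + 11/5) = 36; numerator = -1(25/3328) + 1(-25/832) = -125/3328; a_5 = (-125/3328)/(36) = -125/119808

r = 6/5; a_0 = 1; a_1 = -5/16; a_2 = 5/32; a_3 = -25/832; a_4 = 25/3328; a_5 = -125/119808


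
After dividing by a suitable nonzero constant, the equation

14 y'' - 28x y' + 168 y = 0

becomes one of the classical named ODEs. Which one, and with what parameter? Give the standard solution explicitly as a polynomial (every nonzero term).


All three coefficients share the factor 14; dividing through by 14 gives  y'' - 2x y' + 12 y = 0.
This matches the Hermite equation y'' - 2x y' + 2n y = 0 with 2n = 12, so n = 6; the polynomial solution is H_6(x).
With y = sum_k a_k x^k, matching x^k gives (k+2)(k+1) a_{k+2} = 2(k - n) a_k = 2(k - 6) a_k. The right side vanishes at k = 6, so the series with the parity of 6 terminates at degree 6.
Standard normalization: leading coefficient of H_n is 2^n, so a_6 = 2^6 = 64. Work downward with a_k = (k+1)(k+2) a_{k+2} / (2(k - n)):
  a_4 = (5)(6)(64) / (2(4 - 6)) = 1920/(-4) = -480
  a_2 = (3)(4)(-480) / (2(2 - 6)) = -5760/(-8) = 720
  a_0 = (1)(2)(720) / (2(0 - 6)) = 1440/(-12) = -120
Hence H_6(x) = 64 x^6 - 480 x^4 + 720 x^2 - 120.

H_6(x); series = 64 x^6 - 480 x^4 + 720 x^2 - 120


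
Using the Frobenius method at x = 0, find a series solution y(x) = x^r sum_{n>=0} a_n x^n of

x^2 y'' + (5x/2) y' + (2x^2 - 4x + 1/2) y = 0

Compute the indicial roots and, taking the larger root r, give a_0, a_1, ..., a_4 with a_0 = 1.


Write in Frobenius form y'' + (p(x)/x) y' + (q(x)/x^2) y = 0:
  p(x) = 5/2,  q(x) = 2x^2 - 4x + 1/2.
Indicial equation: r(r-1) + (5/2) r + (1/2) = 0 -> roots r_1 = -1/2, r_2 = -1.
Take r = r_1 = -1/2. Let y(x) = x^r sum_{n>=0} a_n x^n with a_0 = 1.
Substitute y = x^r sum a_n x^n and match x^{r+n}. The recurrence is
  D(n) a_n - 4 a_{n-1} + 2 a_{n-2} = 0,  where D(n) = (r+n)(r+n-1) + (5/2)(r+n) + (1/2).
  a_n = [4 a_{n-1} - 2 a_{n-2}] / D(n).
Since the indicial polynomial factors as (r - r_1)(r - r_2), D(n) = (r_1 + n - r_1)(r_1 + n - r_2) = n(n + 1/2).
Evaluating step by step (a_0 = 1):
  n = 1: D(1) = 1(1 + 1/2) = 3/2; numerator = 4(1) = 4; a_1 = (4)/(3/2) = 8/3
  n = 2: D(2) = 2(2 + 1/2) = 5; numerator = 4(8/3) - 2(1) = 26/3; a_2 = (26/3)/(5) = 26/15
  n = 3: D(3) = 3(3 + 1/2) = 21/2; numerator = 4(26/15) - 2(8/3) = 8/5; a_3 = (8/5)/(21/2) = 16/105
  n = 4: D(4) = 4(4 + 1/2) = 18; numerator = 4(16/105) - 2(26/15) = -20/7; a_4 = (-20/7)/(18) = -10/63

r = -1/2; a_0 = 1; a_1 = 8/3; a_2 = 26/15; a_3 = 16/105; a_4 = -10/63


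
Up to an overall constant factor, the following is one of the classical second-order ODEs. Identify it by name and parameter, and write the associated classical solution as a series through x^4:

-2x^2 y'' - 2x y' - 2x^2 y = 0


All three coefficients share the factor -2; dividing through by -2 gives  x^2 y'' + x y' + x^2 y = 0.
This matches the Bessel equation x^2 y'' + x y' + (x^2 - nu^2) y = 0 with nu^2 = 0, so nu = 0; the solution bounded at x = 0 is J_0(x).
Frobenius at x = 0: indicial roots ±nu; for r = nu the recurrence k(k + 2nu) c_k = -c_{k-2} gives the standard series J_nu(x) = sum_{k>=0} (-1)^k / (k! (k+nu)!) (x/2)^(2k+nu). Evaluate the first 3 terms:
  k = 0: (-1)^0 / (0! * 0! * 2^0) x^0 = 1/(1*1*1) x^0 = (1) x^0
  k = 1: (-1)^1 / (1! * 1! * 2^2) x^2 = -1/(1*1*4) x^2 = (-1/4) x^2
  k = 2: (-1)^2 / (2! * 2! * 2^4) x^4 = 1/(2*2*16) x^4 = (1/64) x^4
Hence J_0(x) = x^4/64 - x^2/4 + 1 + ....

J_0(x); series = x^4/64 - x^2/4 + 1


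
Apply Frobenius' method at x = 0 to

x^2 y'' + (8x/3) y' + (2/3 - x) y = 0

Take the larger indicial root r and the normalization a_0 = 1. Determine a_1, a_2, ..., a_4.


Write in Frobenius form y'' + (p(x)/x) y' + (q(x)/x^2) y = 0:
  p(x) = 8/3,  q(x) = 2/3 - x.
Indicial equation: r(r-1) + (8/3) r + (2/3) = 0 -> roots r_1 = -2/3, r_2 = -1.
Take r = r_1 = -2/3. Let y(x) = x^r sum_{n>=0} a_n x^n with a_0 = 1.
Substitute y = x^r sum a_n x^n and match x^{r+n}. The recurrence is
  D(n) a_n - 1 a_{n-1} = 0,  where D(n) = (r+n)(r+n-1) + (8/3)(r+n) + (2/3).
  a_n = 1 / D(n) * a_{n-1}.
Since the indicial polynomial factors as (r - r_1)(r - r_2), D(n) = (r_1 + n - r_1)(r_1 + n - r_2) = n(n + 1/3).
Evaluating step by step (a_0 = 1):
  n = 1: D(1) = 1(1 + 1/3) = 4/3; numerator = 1(1) = 1; a_1 = (1)/(4/3) = 3/4
  n = 2: D(2) = 2(2 + 1/3) = 14/3; numerator = 1(3/4) = 3/4; a_2 = (3/4)/(14/3) = 9/56
  n = 3: D(3) = 3(3 + 1/3) = 10; numerator = 1(9/56) = 9/56; a_3 = (9/56)/(10) = 9/560
  n = 4: D(4) = 4(4 + 1/3) = 52/3; numerator = 1(9/560) = 9/560; a_4 = (9/560)/(52/3) = 27/29120

r = -2/3; a_0 = 1; a_1 = 3/4; a_2 = 9/56; a_3 = 9/560; a_4 = 27/29120


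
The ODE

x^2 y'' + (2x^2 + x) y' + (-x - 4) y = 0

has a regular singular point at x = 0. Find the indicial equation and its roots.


Divide by x^2 to reach normal form y'' + P_1(x) y' + P_2(x) y = 0 with P_1(x) = 2 + 1/x and P_2(x) = -1/x - 4/x^2.
x = 0 is a singular point because the y'-coefficient 2 + 1/x has a pole at x = 0 and the y-coefficient -1/x - 4/x^2 has a pole at x = 0.
It is a regular singular point because x P_1(x) = p(x) = 2x + 1 and x^2 P_2(x) = q(x) = -x - 4 are polynomials, hence analytic at x = 0.
p(0) = 1,  q(0) = -4.
Indicial equation: r(r-1) + p(0) r + q(0) = 0, i.e. r^2 + (p(0) - 1) r + q(0) = 0, i.e. r^2 - 4 = 0.
Discriminant: (0)^2 - 4(-4) = 16, so r = (0 ± 4)/2.
Solving: r_1 = 2, r_2 = -2.

indicial: r^2 - 4 = 0; roots r_1 = 2, r_2 = -2


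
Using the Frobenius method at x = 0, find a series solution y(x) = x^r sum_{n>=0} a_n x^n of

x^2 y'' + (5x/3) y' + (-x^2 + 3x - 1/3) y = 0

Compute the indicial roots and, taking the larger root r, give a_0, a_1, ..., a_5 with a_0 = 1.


Write in Frobenius form y'' + (p(x)/x) y' + (q(x)/x^2) y = 0:
  p(x) = 5/3,  q(x) = -x^2 + 3x - 1/3.
Indicial equation: r(r-1) + (5/3) r + (-1/3) = 0 -> roots r_1 = 1/3, r_2 = -1.
Take r = r_1 = 1/3. Let y(x) = x^r sum_{n>=0} a_n x^n with a_0 = 1.
Substitute y = x^r sum a_n x^n and match x^{r+n}. The recurrence is
  D(n) a_n + 3 a_{n-1} - 1 a_{n-2} = 0,  where D(n) = (r+n)(r+n-1) + (5/3)(r+n) + (-1/3).
  a_n = [-3 a_{n-1} + 1 a_{n-2}] / D(n).
Since the indicial polynomial factors as (r - r_1)(r - r_2), D(n) = (r_1 + n - r_1)(r_1 + n - r_2) = n(n + 4/3).
Evaluating step by step (a_0 = 1):
  n = 1: D(1) = 1(1 + 4/3) = 7/3; numerator = -3(1) = -3; a_1 = (-3)/(7/3) = -9/7
  n = 2: D(2) = 2(2 + 4/3) = 20/3; numerator = -3(-9/7) + 1(1) = 34/7; a_2 = (34/7)/(20/3) = 51/70
  n = 3: D(3) = 3(3 + 4/3) = 13; numerator = -3(51/70) + 1(-9/7) = -243/70; a_3 = (-243/70)/(13) = -243/910
  n = 4: D(4) = 4(4 + 4/3) = 64/3; numerator = -3(-243/910) + 1(51/70) = 696/455; a_4 = (696/455)/(64/3) = 261/3640
  n = 5: D(5) = 5(5 + 4/3) = 95/3; numerator = -3(261/3640) + 1(-243/910) = -27/56; a_5 = (-27/56)/(95/3) = -81/5320

r = 1/3; a_0 = 1; a_1 = -9/7; a_2 = 51/70; a_3 = -243/910; a_4 = 261/3640; a_5 = -81/5320


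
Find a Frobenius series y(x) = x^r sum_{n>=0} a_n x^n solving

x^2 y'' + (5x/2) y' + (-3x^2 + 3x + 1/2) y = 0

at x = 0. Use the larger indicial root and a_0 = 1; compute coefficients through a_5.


Write in Frobenius form y'' + (p(x)/x) y' + (q(x)/x^2) y = 0:
  p(x) = 5/2,  q(x) = -3x^2 + 3x + 1/2.
Indicial equation: r(r-1) + (5/2) r + (1/2) = 0 -> roots r_1 = -1/2, r_2 = -1.
Take r = r_1 = -1/2. Let y(x) = x^r sum_{n>=0} a_n x^n with a_0 = 1.
Substitute y = x^r sum a_n x^n and match x^{r+n}. The recurrence is
  D(n) a_n + 3 a_{n-1} - 3 a_{n-2} = 0,  where D(n) = (r+n)(r+n-1) + (5/2)(r+n) + (1/2).
  a_n = [-3 a_{n-1} + 3 a_{n-2}] / D(n).
Since the indicial polynomial factors as (r - r_1)(r - r_2), D(n) = (r_1 + n - r_1)(r_1 + n - r_2) = n(n + 1/2).
Evaluating step by step (a_0 = 1):
  n = 1: D(1) = 1(1 + 1/2) = 3/2; numerator = -3(1) = -3; a_1 = (-3)/(3/2) = -2
  n = 2: D(2) = 2(2 + 1/2) = 5; numerator = -3(-2) + 3(1) = 9; a_2 = (9)/(5) = 9/5
  n = 3: D(3) = 3(3 + 1/2) = 21/2; numerator = -3(9/5) + 3(-2) = -57/5; a_3 = (-57/5)/(21/2) = -38/35
  n = 4: D(4) = 4(4 + 1/2) = 18; numerator = -3(-38/35) + 3(9/5) = 303/35; a_4 = (303/35)/(18) = 101/210
  n = 5: D(5) = 5(5 + 1/2) = 55/2; numerator = -3(101/210) + 3(-38/35) = -47/10; a_5 = (-47/10)/(55/2) = -47/275

r = -1/2; a_0 = 1; a_1 = -2; a_2 = 9/5; a_3 = -38/35; a_4 = 101/210; a_5 = -47/275


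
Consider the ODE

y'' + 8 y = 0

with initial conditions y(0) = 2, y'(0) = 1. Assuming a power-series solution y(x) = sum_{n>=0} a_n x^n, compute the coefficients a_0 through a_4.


Ansatz: y(x) = sum_{n>=0} a_n x^n, so y'(x) = sum_{n>=1} n a_n x^(n-1) and y''(x) = sum_{n>=2} n(n-1) a_n x^(n-2).
Substitute into P(x) y'' + Q(x) y' + R(x) y = 0 with P(x) = 1, Q(x) = 0, R(x) = 8, and match powers of x.
Initial conditions: a_0 = 2, a_1 = 1.
Setting the coefficient of each power of x to zero and solving order by order (substituting the coefficients already found):
  x^0: 2 a_2 + 8 a_0 = 0  ->  2 a_2 = -8 a_0 = -16  ->  a_2 = -8
  x^1: 6 a_3 + 8 a_1 = 0  ->  6 a_3 = -8 a_1 = -8  ->  a_3 = -4/3
  x^2: 12 a_4 + 8 a_2 = 0  ->  12 a_4 = -8 a_2 = 64  ->  a_4 = 16/3
Truncated series: y(x) = 2 + x - 8 x^2 - (4/3) x^3 + (16/3) x^4 + O(x^5).

a_0 = 2; a_1 = 1; a_2 = -8; a_3 = -4/3; a_4 = 16/3


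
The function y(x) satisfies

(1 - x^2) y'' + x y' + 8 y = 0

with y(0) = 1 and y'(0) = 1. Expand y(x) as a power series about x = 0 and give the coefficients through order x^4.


Ansatz: y(x) = sum_{n>=0} a_n x^n, so y'(x) = sum_{n>=1} n a_n x^(n-1) and y''(x) = sum_{n>=2} n(n-1) a_n x^(n-2).
Substitute into P(x) y'' + Q(x) y' + R(x) y = 0 with P(x) = 1 - x^2, Q(x) = x, R(x) = 8, and match powers of x.
Initial conditions: a_0 = 1, a_1 = 1.
Setting the coefficient of each power of x to zero and solving order by order (substituting the coefficients already found):
  x^0: 2 a_2 + 8 a_0 = 0  ->  2 a_2 = -8 a_0 = -8  ->  a_2 = -4
  x^1: 6 a_3 + 9 a_1 = 0  ->  6 a_3 = -9 a_1 = -9  ->  a_3 = -3/2
  x^2: 12 a_4 + 8 a_2 = 0  ->  12 a_4 = -8 a_2 = 32  ->  a_4 = 8/3
Truncated series: y(x) = 1 + x - 4 x^2 - (3/2) x^3 + (8/3) x^4 + O(x^5).

a_0 = 1; a_1 = 1; a_2 = -4; a_3 = -3/2; a_4 = 8/3


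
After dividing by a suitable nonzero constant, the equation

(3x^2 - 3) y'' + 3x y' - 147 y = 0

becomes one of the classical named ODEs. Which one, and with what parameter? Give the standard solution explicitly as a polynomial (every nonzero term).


All three coefficients share the factor -3; dividing through by -3 gives  (1 - x^2) y'' - x y' + 49 y = 0.
This matches the Chebyshev equation (1 - x^2) y'' - x y' + n^2 y = 0 (note the -x y' term, not -2x y') with n^2 = 49, so n = 7; the polynomial solution is T_7(x).
With y = sum_k a_k x^k, matching x^k gives (k+2)(k+1) a_{k+2} = (k^2 - n^2) a_k = (k - 7)(k + 7) a_k. The right side vanishes at k = 7, so the series with the parity of 7 terminates at degree 7.
Standard normalization: leading coefficient of T_n is 2^(n-1), so a_7 = 2^6 = 64. Work downward with a_k = (k+1)(k+2) a_{k+2} / ((k - 7)(k + 7)):
  a_5 = (6)(7)(64) / ((5 - 7)(5 + 7)) = 2688/(-24) = -112
  a_3 = (4)(5)(-112) / ((3 - 7)(3 + 7)) = -2240/(-40) = 56
  a_1 = (2)(3)(56) / ((1 - 7)(1 + 7)) = 336/(-48) = -7
Hence T_7(x) = 64 x^7 - 112 x^5 + 56 x^3 - 7 x.

T_7(x); series = 64 x^7 - 112 x^5 + 56 x^3 - 7 x


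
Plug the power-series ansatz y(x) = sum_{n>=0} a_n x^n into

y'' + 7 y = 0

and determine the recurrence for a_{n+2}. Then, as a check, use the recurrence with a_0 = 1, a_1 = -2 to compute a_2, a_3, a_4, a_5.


Substitute y = sum_n a_n x^n into y'' + (const) y = 0.
y''(x) = sum_{n>=0} (n+2)(n+1) a_{n+2} x^n.
The ODE becomes sum_n [(n+2)(n+1) a_{n+2} + 7 a_n] x^n = 0.
Setting each coefficient to zero gives the recurrence:
  (n+2)(n+1) a_{n+2} + 7 a_n = 0,
  a_{n+2} = -7 / ((n+1)(n+2)) a_n.

Check with a_0 = 1, a_1 = -2 (apply the recurrence for n = 0, 1, 2, 3): a_0 = 1, a_1 = -2, a_2 = -7/2, a_3 = 7/3, a_4 = 49/24, a_5 = -49/60.

a_{n+2} = -7/((n+1)(n+2)) * a_n; check: a_0 = 1, a_1 = -2, a_2 = -7/2, a_3 = 7/3, a_4 = 49/24, a_5 = -49/60


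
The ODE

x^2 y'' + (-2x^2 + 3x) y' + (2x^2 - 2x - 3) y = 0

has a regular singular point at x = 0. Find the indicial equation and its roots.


Divide by x^2 to reach normal form y'' + P_1(x) y' + P_2(x) y = 0 with P_1(x) = -2 + 3/x and P_2(x) = 2 - 2/x - 3/x^2.
x = 0 is a singular point because the y'-coefficient -2 + 3/x has a pole at x = 0 and the y-coefficient 2 - 2/x - 3/x^2 has a pole at x = 0.
It is a regular singular point because x P_1(x) = p(x) = 3 - 2x and x^2 P_2(x) = q(x) = 2x^2 - 2x - 3 are polynomials, hence analytic at x = 0.
p(0) = 3,  q(0) = -3.
Indicial equation: r(r-1) + p(0) r + q(0) = 0, i.e. r^2 + (p(0) - 1) r + q(0) = 0, i.e. r^2 + 2 r - 3 = 0.
Discriminant: (2)^2 - 4(-3) = 16, so r = (-2 ± 4)/2.
Solving: r_1 = 1, r_2 = -3.

indicial: r^2 + 2 r - 3 = 0; roots r_1 = 1, r_2 = -3


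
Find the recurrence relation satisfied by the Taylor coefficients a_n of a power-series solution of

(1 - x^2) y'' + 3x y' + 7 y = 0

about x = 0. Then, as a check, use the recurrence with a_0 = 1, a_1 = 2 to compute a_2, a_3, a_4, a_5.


Substitute y = sum_n a_n x^n.
(1 - 1 x^2) y'' contributes (n+2)(n+1) a_{n+2} - n(n-1) a_n at x^n.
3 x y'(x) contributes 3 n a_n at x^n.
7 y(x) contributes 7 a_n at x^n.
Matching x^n: (n+2)(n+1) a_{n+2} + (-n(n-1) + 3 n + 7) a_n = 0.
Thus a_{n+2} = (n(n-1) - 3 n - 7) / ((n+1)(n+2)) * a_n.

Check with a_0 = 1, a_1 = 2 (apply the recurrence for n = 0, 1, 2, 3): a_0 = 1, a_1 = 2, a_2 = -7/2, a_3 = -10/3, a_4 = 77/24, a_5 = 5/3.

a_(n+2) = (n(n-1) - 3 n - 7) / ((n+1)(n+2)) * a_n; check: a_0 = 1, a_1 = 2, a_2 = -7/2, a_3 = -10/3, a_4 = 77/24, a_5 = 5/3


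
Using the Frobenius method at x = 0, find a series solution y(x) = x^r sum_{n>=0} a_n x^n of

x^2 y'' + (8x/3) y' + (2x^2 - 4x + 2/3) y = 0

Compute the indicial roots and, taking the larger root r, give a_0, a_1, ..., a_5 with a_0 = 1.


Write in Frobenius form y'' + (p(x)/x) y' + (q(x)/x^2) y = 0:
  p(x) = 8/3,  q(x) = 2x^2 - 4x + 2/3.
Indicial equation: r(r-1) + (8/3) r + (2/3) = 0 -> roots r_1 = -2/3, r_2 = -1.
Take r = r_1 = -2/3. Let y(x) = x^r sum_{n>=0} a_n x^n with a_0 = 1.
Substitute y = x^r sum a_n x^n and match x^{r+n}. The recurrence is
  D(n) a_n - 4 a_{n-1} + 2 a_{n-2} = 0,  where D(n) = (r+n)(r+n-1) + (8/3)(r+n) + (2/3).
  a_n = [4 a_{n-1} - 2 a_{n-2}] / D(n).
Since the indicial polynomial factors as (r - r_1)(r - r_2), D(n) = (r_1 + n - r_1)(r_1 + n - r_2) = n(n + 1/3).
Evaluating step by step (a_0 = 1):
  n = 1: D(1) = 1(1 + 1/3) = 4/3; numerator = 4(1) = 4; a_1 = (4)/(4/3) = 3
  n = 2: D(2) = 2(2 + 1/3) = 14/3; numerator = 4(3) - 2(1) = 10; a_2 = (10)/(14/3) = 15/7
  n = 3: D(3) = 3(3 + 1/3) = 10; numerator = 4(15/7) - 2(3) = 18/7; a_3 = (18/7)/(10) = 9/35
  n = 4: D(4) = 4(4 + 1/3) = 52/3; numerator = 4(9/35) - 2(15/7) = -114/35; a_4 = (-114/35)/(52/3) = -171/910
  n = 5: D(5) = 5(5 + 1/3) = 80/3; numerator = 4(-171/910) - 2(9/35) = -576/455; a_5 = (-576/455)/(80/3) = -108/2275

r = -2/3; a_0 = 1; a_1 = 3; a_2 = 15/7; a_3 = 9/35; a_4 = -171/910; a_5 = -108/2275


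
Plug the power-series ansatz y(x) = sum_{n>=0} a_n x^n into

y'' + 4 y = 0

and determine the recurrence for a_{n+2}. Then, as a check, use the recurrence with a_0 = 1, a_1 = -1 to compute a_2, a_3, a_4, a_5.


Substitute y = sum_n a_n x^n into y'' + (const) y = 0.
y''(x) = sum_{n>=0} (n+2)(n+1) a_{n+2} x^n.
The ODE becomes sum_n [(n+2)(n+1) a_{n+2} + 4 a_n] x^n = 0.
Setting each coefficient to zero gives the recurrence:
  (n+2)(n+1) a_{n+2} + 4 a_n = 0,
  a_{n+2} = -4 / ((n+1)(n+2)) a_n.

Check with a_0 = 1, a_1 = -1 (apply the recurrence for n = 0, 1, 2, 3): a_0 = 1, a_1 = -1, a_2 = -2, a_3 = 2/3, a_4 = 2/3, a_5 = -2/15.

a_{n+2} = -4/((n+1)(n+2)) * a_n; check: a_0 = 1, a_1 = -1, a_2 = -2, a_3 = 2/3, a_4 = 2/3, a_5 = -2/15


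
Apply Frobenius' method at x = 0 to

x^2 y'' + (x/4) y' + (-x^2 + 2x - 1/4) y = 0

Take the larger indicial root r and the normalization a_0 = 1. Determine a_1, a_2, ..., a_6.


Write in Frobenius form y'' + (p(x)/x) y' + (q(x)/x^2) y = 0:
  p(x) = 1/4,  q(x) = -x^2 + 2x - 1/4.
Indicial equation: r(r-1) + (1/4) r + (-1/4) = 0 -> roots r_1 = 1, r_2 = -1/4.
Take r = r_1 = 1. Let y(x) = x^r sum_{n>=0} a_n x^n with a_0 = 1.
Substitute y = x^r sum a_n x^n and match x^{r+n}. The recurrence is
  D(n) a_n + 2 a_{n-1} - 1 a_{n-2} = 0,  where D(n) = (r+n)(r+n-1) + (1/4)(r+n) + (-1/4).
  a_n = [-2 a_{n-1} + 1 a_{n-2}] / D(n).
Since the indicial polynomial factors as (r - r_1)(r - r_2), D(n) = (r_1 + n - r_1)(r_1 + n - r_2) = n(n + 5/4).
Evaluating step by step (a_0 = 1):
  n = 1: D(1) = 1(1 + 5/4) = 9/4; numerator = -2(1) = -2; a_1 = (-2)/(9/4) = -8/9
  n = 2: D(2) = 2(2 + 5/4) = 13/2; numerator = -2(-8/9) + 1(1) = 25/9; a_2 = (25/9)/(13/2) = 50/117
  n = 3: D(3) = 3(3 + 5/4) = 51/4; numerator = -2(50/117) + 1(-8/9) = -68/39; a_3 = (-68/39)/(51/4) = -16/117
  n = 4: D(4) = 4(4 + 5/4) = 21; numerator = -2(-16/117) + 1(50/117) = 82/117; a_4 = (82/117)/(21) = 82/2457
  n = 5: D(5) = 5(5 + 5/4) = 125/4; numerator = -2(82/2457) + 1(-16/117) = -500/2457; a_5 = (-500/2457)/(125/4) = -16/2457
  n = 6: D(6) = 6(6 + 5/4) = 87/2; numerator = -2(-16/2457) + 1(82/2457) = 38/819; a_6 = (38/819)/(87/2) = 76/71253

r = 1; a_0 = 1; a_1 = -8/9; a_2 = 50/117; a_3 = -16/117; a_4 = 82/2457; a_5 = -16/2457; a_6 = 76/71253


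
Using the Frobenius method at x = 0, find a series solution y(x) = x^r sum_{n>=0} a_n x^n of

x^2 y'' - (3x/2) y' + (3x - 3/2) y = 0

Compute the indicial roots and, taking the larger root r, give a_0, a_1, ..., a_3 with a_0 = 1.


Write in Frobenius form y'' + (p(x)/x) y' + (q(x)/x^2) y = 0:
  p(x) = -3/2,  q(x) = 3x - 3/2.
Indicial equation: r(r-1) + (-3/2) r + (-3/2) = 0 -> roots r_1 = 3, r_2 = -1/2.
Take r = r_1 = 3. Let y(x) = x^r sum_{n>=0} a_n x^n with a_0 = 1.
Substitute y = x^r sum a_n x^n and match x^{r+n}. The recurrence is
  D(n) a_n + 3 a_{n-1} = 0,  where D(n) = (r+n)(r+n-1) + (-3/2)(r+n) + (-3/2).
  a_n = -3 / D(n) * a_{n-1}.
Since the indicial polynomial factors as (r - r_1)(r - r_2), D(n) = (r_1 + n - r_1)(r_1 + n - r_2) = n(n + 7/2).
Evaluating step by step (a_0 = 1):
  n = 1: D(1) = 1(1 + 7/2) = 9/2; numerator = -3(1) = -3; a_1 = (-3)/(9/2) = -2/3
  n = 2: D(2) = 2(2 + 7/2) = 11; numerator = -3(-2/3) = 2; a_2 = (2)/(11) = 2/11
  n = 3: D(3) = 3(3 + 7/2) = 39/2; numerator = -3(2/11) = -6/11; a_3 = (-6/11)/(39/2) = -4/143

r = 3; a_0 = 1; a_1 = -2/3; a_2 = 2/11; a_3 = -4/143


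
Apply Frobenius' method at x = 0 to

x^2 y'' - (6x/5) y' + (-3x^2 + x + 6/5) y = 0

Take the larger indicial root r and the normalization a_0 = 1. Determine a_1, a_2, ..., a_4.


Write in Frobenius form y'' + (p(x)/x) y' + (q(x)/x^2) y = 0:
  p(x) = -6/5,  q(x) = -3x^2 + x + 6/5.
Indicial equation: r(r-1) + (-6/5) r + (6/5) = 0 -> roots r_1 = 6/5, r_2 = 1.
Take r = r_1 = 6/5. Let y(x) = x^r sum_{n>=0} a_n x^n with a_0 = 1.
Substitute y = x^r sum a_n x^n and match x^{r+n}. The recurrence is
  D(n) a_n + 1 a_{n-1} - 3 a_{n-2} = 0,  where D(n) = (r+n)(r+n-1) + (-6/5)(r+n) + (6/5).
  a_n = [-1 a_{n-1} + 3 a_{n-2}] / D(n).
Since the indicial polynomial factors as (r - r_1)(r - r_2), D(n) = (r_1 + n - r_1)(r_1 + n - r_2) = n(n + 1/5).
Evaluating step by step (a_0 = 1):
  n = 1: D(1) = 1(1 + 1/5) = 6/5; numerator = -1(1) = -1; a_1 = (-1)/(6/5) = -5/6
  n = 2: D(2) = 2(2 + 1/5) = 22/5; numerator = -1(-5/6) + 3(1) = 23/6; a_2 = (23/6)/(22/5) = 115/132
  n = 3: D(3) = 3(3 + 1/5) = 48/5; numerator = -1(115/132) + 3(-5/6) = -445/132; a_3 = (-445/132)/(48/5) = -2225/6336
  n = 4: D(4) = 4(4 + 1/5) = 84/5; numerator = -1(-2225/6336) + 3(115/132) = 18785/6336; a_4 = (18785/6336)/(84/5) = 93925/532224

r = 6/5; a_0 = 1; a_1 = -5/6; a_2 = 115/132; a_3 = -2225/6336; a_4 = 93925/532224


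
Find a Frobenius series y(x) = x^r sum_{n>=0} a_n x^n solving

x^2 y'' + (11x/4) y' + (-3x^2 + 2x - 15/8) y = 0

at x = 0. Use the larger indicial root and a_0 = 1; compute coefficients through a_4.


Write in Frobenius form y'' + (p(x)/x) y' + (q(x)/x^2) y = 0:
  p(x) = 11/4,  q(x) = -3x^2 + 2x - 15/8.
Indicial equation: r(r-1) + (11/4) r + (-15/8) = 0 -> roots r_1 = 3/4, r_2 = -5/2.
Take r = r_1 = 3/4. Let y(x) = x^r sum_{n>=0} a_n x^n with a_0 = 1.
Substitute y = x^r sum a_n x^n and match x^{r+n}. The recurrence is
  D(n) a_n + 2 a_{n-1} - 3 a_{n-2} = 0,  where D(n) = (r+n)(r+n-1) + (11/4)(r+n) + (-15/8).
  a_n = [-2 a_{n-1} + 3 a_{n-2}] / D(n).
Since the indicial polynomial factors as (r - r_1)(r - r_2), D(n) = (r_1 + n - r_1)(r_1 + n - r_2) = n(n + 13/4).
Evaluating step by step (a_0 = 1):
  n = 1: D(1) = 1(1 + 13/4) = 17/4; numerator = -2(1) = -2; a_1 = (-2)/(17/4) = -8/17
  n = 2: D(2) = 2(2 + 13/4) = 21/2; numerator = -2(-8/17) + 3(1) = 67/17; a_2 = (67/17)/(21/2) = 134/357
  n = 3: D(3) = 3(3 + 13/4) = 75/4; numerator = -2(134/357) + 3(-8/17) = -772/357; a_3 = (-772/357)/(75/4) = -3088/26775
  n = 4: D(4) = 4(4 + 13/4) = 29; numerator = -2(-3088/26775) + 3(134/357) = 36326/26775; a_4 = (36326/26775)/(29) = 36326/776475

r = 3/4; a_0 = 1; a_1 = -8/17; a_2 = 134/357; a_3 = -3088/26775; a_4 = 36326/776475


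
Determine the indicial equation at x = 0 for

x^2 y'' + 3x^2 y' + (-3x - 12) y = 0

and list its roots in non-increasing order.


Divide by x^2 to reach normal form y'' + P_1(x) y' + P_2(x) y = 0 with P_1(x) = 3 and P_2(x) = -3/x - 12/x^2.
x = 0 is a singular point because the y-coefficient -3/x - 12/x^2 has a pole at x = 0.
It is a regular singular point because x P_1(x) = p(x) = 3x and x^2 P_2(x) = q(x) = -3x - 12 are polynomials, hence analytic at x = 0.
p(0) = 0,  q(0) = -12.
Indicial equation: r(r-1) + p(0) r + q(0) = 0, i.e. r^2 + (p(0) - 1) r + q(0) = 0, i.e. r^2 - 1 r - 12 = 0.
Discriminant: (-1)^2 - 4(-12) = 49, so r = (1 ± 7)/2.
Solving: r_1 = 4, r_2 = -3.

indicial: r^2 - 1 r - 12 = 0; roots r_1 = 4, r_2 = -3


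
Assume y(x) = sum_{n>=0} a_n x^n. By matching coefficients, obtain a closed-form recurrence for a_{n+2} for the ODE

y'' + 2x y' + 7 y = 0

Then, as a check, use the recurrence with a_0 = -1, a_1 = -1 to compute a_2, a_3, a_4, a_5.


Substitute y = sum_n a_n x^n.
y''(x) has coefficient (n+2)(n+1) a_{n+2} at x^n;
2 x y'(x) has coefficient 2 n a_n at x^n (shift);
7 y(x) has coefficient 7 a_n at x^n.
Matching x^n: (n+2)(n+1) a_{n+2} + (2n + 7) a_n = 0.
Thus a_{n+2} = (-2n - 7) / ((n+1)(n+2)) * a_n.

Check with a_0 = -1, a_1 = -1 (apply the recurrence for n = 0, 1, 2, 3): a_0 = -1, a_1 = -1, a_2 = 7/2, a_3 = 3/2, a_4 = -77/24, a_5 = -39/40.

a_(n+2) = (-2n - 7) / ((n+1)(n+2)) * a_n; check: a_0 = -1, a_1 = -1, a_2 = 7/2, a_3 = 3/2, a_4 = -77/24, a_5 = -39/40


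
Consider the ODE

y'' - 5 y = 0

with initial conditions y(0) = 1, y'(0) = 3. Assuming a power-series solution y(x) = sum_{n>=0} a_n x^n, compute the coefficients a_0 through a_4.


Ansatz: y(x) = sum_{n>=0} a_n x^n, so y'(x) = sum_{n>=1} n a_n x^(n-1) and y''(x) = sum_{n>=2} n(n-1) a_n x^(n-2).
Substitute into P(x) y'' + Q(x) y' + R(x) y = 0 with P(x) = 1, Q(x) = 0, R(x) = -5, and match powers of x.
Initial conditions: a_0 = 1, a_1 = 3.
Setting the coefficient of each power of x to zero and solving order by order (substituting the coefficients already found):
  x^0: 2 a_2 - 5 a_0 = 0  ->  2 a_2 = 5 a_0 = 5  ->  a_2 = 5/2
  x^1: 6 a_3 - 5 a_1 = 0  ->  6 a_3 = 5 a_1 = 15  ->  a_3 = 5/2
  x^2: 12 a_4 - 5 a_2 = 0  ->  12 a_4 = 5 a_2 = 25/2  ->  a_4 = 25/24
Truncated series: y(x) = 1 + 3 x + (5/2) x^2 + (5/2) x^3 + (25/24) x^4 + O(x^5).

a_0 = 1; a_1 = 3; a_2 = 5/2; a_3 = 5/2; a_4 = 25/24


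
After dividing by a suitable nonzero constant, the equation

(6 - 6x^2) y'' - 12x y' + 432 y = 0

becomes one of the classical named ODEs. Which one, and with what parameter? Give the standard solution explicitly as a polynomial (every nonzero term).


All three coefficients share the factor 6; dividing through by 6 gives  (1 - x^2) y'' - 2x y' + 72 y = 0.
This matches the Legendre equation (1 - x^2) y'' - 2x y' + n(n+1) y = 0 (note the -2x y' term) with n(n+1) = 72, so n = 8; the polynomial solution is P_8(x).
With y = sum_k a_k x^k, matching x^k gives (k+2)(k+1) a_{k+2} = [k(k+1) - n(n+1)] a_k = (k - 8)(k + 9) a_k. The right side vanishes at k = 8, so the series with the parity of 8 terminates at degree 8.
Standard normalization (P_n(1) = 1): leading coefficient (2n)!/(2^n (n!)^2) = 20922789888000/(256*1625702400) = 6435/128, so a_8 = 6435/128. Work downward with a_k = (k+1)(k+2) a_{k+2} / ((k - 8)(k + 9)):
  a_6 = (7)(8)(6435/128) / ((6 - 8)(6 + 9)) = (45045/16)/(-30) = -3003/32
  a_4 = (5)(6)(-3003/32) / ((4 - 8)(4 + 9)) = (-45045/16)/(-52) = 3465/64
  a_2 = (3)(4)(3465/64) / ((2 - 8)(2 + 9)) = (10395/16)/(-66) = -315/32
  a_0 = (1)(2)(-315/32) / ((0 - 8)(0 + 9)) = (-315/16)/(-72) = 35/128
Hence P_8(x) = 6435 x^8/128 - 3003 x^6/32 + 3465 x^4/64 - 315 x^2/32 + 35/128.

P_8(x); series = 6435 x^8/128 - 3003 x^6/32 + 3465 x^4/64 - 315 x^2/32 + 35/128


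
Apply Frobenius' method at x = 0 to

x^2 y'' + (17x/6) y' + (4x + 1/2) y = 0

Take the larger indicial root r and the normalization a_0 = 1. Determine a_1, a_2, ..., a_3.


Write in Frobenius form y'' + (p(x)/x) y' + (q(x)/x^2) y = 0:
  p(x) = 17/6,  q(x) = 4x + 1/2.
Indicial equation: r(r-1) + (17/6) r + (1/2) = 0 -> roots r_1 = -1/3, r_2 = -3/2.
Take r = r_1 = -1/3. Let y(x) = x^r sum_{n>=0} a_n x^n with a_0 = 1.
Substitute y = x^r sum a_n x^n and match x^{r+n}. The recurrence is
  D(n) a_n + 4 a_{n-1} = 0,  where D(n) = (r+n)(r+n-1) + (17/6)(r+n) + (1/2).
  a_n = -4 / D(n) * a_{n-1}.
Since the indicial polynomial factors as (r - r_1)(r - r_2), D(n) = (r_1 + n - r_1)(r_1 + n - r_2) = n(n + 7/6).
Evaluating step by step (a_0 = 1):
  n = 1: D(1) = 1(1 + 7/6) = 13/6; numerator = -4(1) = -4; a_1 = (-4)/(13/6) = -24/13
  n = 2: D(2) = 2(2 + 7/6) = 19/3; numerator = -4(-24/13) = 96/13; a_2 = (96/13)/(19/3) = 288/247
  n = 3: D(3) = 3(3 + 7/6) = 25/2; numerator = -4(288/247) = -1152/247; a_3 = (-1152/247)/(25/2) = -2304/6175

r = -1/3; a_0 = 1; a_1 = -24/13; a_2 = 288/247; a_3 = -2304/6175


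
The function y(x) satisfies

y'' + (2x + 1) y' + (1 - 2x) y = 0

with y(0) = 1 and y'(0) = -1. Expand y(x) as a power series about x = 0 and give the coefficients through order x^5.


Ansatz: y(x) = sum_{n>=0} a_n x^n, so y'(x) = sum_{n>=1} n a_n x^(n-1) and y''(x) = sum_{n>=2} n(n-1) a_n x^(n-2).
Substitute into P(x) y'' + Q(x) y' + R(x) y = 0 with P(x) = 1, Q(x) = 2x + 1, R(x) = 1 - 2x, and match powers of x.
Initial conditions: a_0 = 1, a_1 = -1.
Setting the coefficient of each power of x to zero and solving order by order (substituting the coefficients already found):
  x^0: 2 a_2 + a_1 + a_0 = 0  ->  2 a_2 = -a_1 - a_0 = 0  ->  a_2 = 0
  x^1: 6 a_3 + 2 a_2 + 3 a_1 - 2 a_0 = 0  ->  6 a_3 = -2 a_2 - 3 a_1 + 2 a_0 = 5  ->  a_3 = 5/6
  x^2: 12 a_4 + 3 a_3 + 5 a_2 - 2 a_1 = 0  ->  12 a_4 = -3 a_3 - 5 a_2 + 2 a_1 = -9/2  ->  a_4 = -3/8
  x^3: 20 a_5 + 4 a_4 + 7 a_3 - 2 a_2 = 0  ->  20 a_5 = -4 a_4 - 7 a_3 + 2 a_2 = -13/3  ->  a_5 = -13/60
Truncated series: y(x) = 1 - x + (5/6) x^3 - (3/8) x^4 - (13/60) x^5 + O(x^6).

a_0 = 1; a_1 = -1; a_2 = 0; a_3 = 5/6; a_4 = -3/8; a_5 = -13/60


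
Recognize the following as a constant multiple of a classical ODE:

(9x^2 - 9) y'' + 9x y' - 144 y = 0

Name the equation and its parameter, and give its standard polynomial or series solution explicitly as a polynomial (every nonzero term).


All three coefficients share the factor -9; dividing through by -9 gives  (1 - x^2) y'' - x y' + 16 y = 0.
This matches the Chebyshev equation (1 - x^2) y'' - x y' + n^2 y = 0 (note the -x y' term, not -2x y') with n^2 = 16, so n = 4; the polynomial solution is T_4(x).
With y = sum_k a_k x^k, matching x^k gives (k+2)(k+1) a_{k+2} = (k^2 - n^2) a_k = (k - 4)(k + 4) a_k. The right side vanishes at k = 4, so the series with the parity of 4 terminates at degree 4.
Standard normalization: leading coefficient of T_n is 2^(n-1), so a_4 = 2^3 = 8. Work downward with a_k = (k+1)(k+2) a_{k+2} / ((k - 4)(k + 4)):
  a_2 = (3)(4)(8) / ((2 - 4)(2 + 4)) = 96/(-12) = -8
  a_0 = (1)(2)(-8) / ((0 - 4)(0 + 4)) = -16/(-16) = 1
Hence T_4(x) = 8 x^4 - 8 x^2 + 1.

T_4(x); series = 8 x^4 - 8 x^2 + 1


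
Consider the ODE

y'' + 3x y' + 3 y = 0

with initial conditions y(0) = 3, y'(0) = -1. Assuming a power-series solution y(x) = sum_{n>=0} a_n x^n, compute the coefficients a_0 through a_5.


Ansatz: y(x) = sum_{n>=0} a_n x^n, so y'(x) = sum_{n>=1} n a_n x^(n-1) and y''(x) = sum_{n>=2} n(n-1) a_n x^(n-2).
Substitute into P(x) y'' + Q(x) y' + R(x) y = 0 with P(x) = 1, Q(x) = 3x, R(x) = 3, and match powers of x.
Initial conditions: a_0 = 3, a_1 = -1.
Setting the coefficient of each power of x to zero and solving order by order (substituting the coefficients already found):
  x^0: 2 a_2 + 3 a_0 = 0  ->  2 a_2 = -3 a_0 = -9  ->  a_2 = -9/2
  x^1: 6 a_3 + 6 a_1 = 0  ->  6 a_3 = -6 a_1 = 6  ->  a_3 = 1
  x^2: 12 a_4 + 9 a_2 = 0  ->  12 a_4 = -9 a_2 = 81/2  ->  a_4 = 27/8
  x^3: 20 a_5 + 12 a_3 = 0  ->  20 a_5 = -12 a_3 = -12  ->  a_5 = -3/5
Truncated series: y(x) = 3 - x - (9/2) x^2 + x^3 + (27/8) x^4 - (3/5) x^5 + O(x^6).

a_0 = 3; a_1 = -1; a_2 = -9/2; a_3 = 1; a_4 = 27/8; a_5 = -3/5


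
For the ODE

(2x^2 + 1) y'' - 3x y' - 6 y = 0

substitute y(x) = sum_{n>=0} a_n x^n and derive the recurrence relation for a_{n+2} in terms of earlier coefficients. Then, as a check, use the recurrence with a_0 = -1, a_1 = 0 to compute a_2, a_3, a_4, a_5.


Substitute y = sum_n a_n x^n.
(1 + 2 x^2) y'' contributes (n+2)(n+1) a_{n+2} + 2 n(n-1) a_n at x^n.
-3 x y'(x) contributes -3 n a_n at x^n.
-6 y(x) contributes -6 a_n at x^n.
Matching x^n: (n+2)(n+1) a_{n+2} + (2 n(n-1) - 3 n - 6) a_n = 0.
Thus a_{n+2} = (-2 n(n-1) + 3 n + 6) / ((n+1)(n+2)) * a_n.

Check with a_0 = -1, a_1 = 0 (apply the recurrence for n = 0, 1, 2, 3): a_0 = -1, a_1 = 0, a_2 = -3, a_3 = 0, a_4 = -2, a_5 = 0.

a_(n+2) = (-2 n(n-1) + 3 n + 6) / ((n+1)(n+2)) * a_n; check: a_0 = -1, a_1 = 0, a_2 = -3, a_3 = 0, a_4 = -2, a_5 = 0


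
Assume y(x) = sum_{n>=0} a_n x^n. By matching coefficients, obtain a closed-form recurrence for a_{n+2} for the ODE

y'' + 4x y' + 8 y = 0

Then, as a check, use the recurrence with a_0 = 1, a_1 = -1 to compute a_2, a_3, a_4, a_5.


Substitute y = sum_n a_n x^n.
y''(x) has coefficient (n+2)(n+1) a_{n+2} at x^n;
4 x y'(x) has coefficient 4 n a_n at x^n (shift);
8 y(x) has coefficient 8 a_n at x^n.
Matching x^n: (n+2)(n+1) a_{n+2} + (4n + 8) a_n = 0.
Thus a_{n+2} = (-4n - 8) / ((n+1)(n+2)) * a_n.

Check with a_0 = 1, a_1 = -1 (apply the recurrence for n = 0, 1, 2, 3): a_0 = 1, a_1 = -1, a_2 = -4, a_3 = 2, a_4 = 16/3, a_5 = -2.

a_(n+2) = (-4n - 8) / ((n+1)(n+2)) * a_n; check: a_0 = 1, a_1 = -1, a_2 = -4, a_3 = 2, a_4 = 16/3, a_5 = -2


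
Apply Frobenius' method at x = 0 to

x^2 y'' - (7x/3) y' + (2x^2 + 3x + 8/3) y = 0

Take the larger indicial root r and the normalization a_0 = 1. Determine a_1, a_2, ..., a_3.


Write in Frobenius form y'' + (p(x)/x) y' + (q(x)/x^2) y = 0:
  p(x) = -7/3,  q(x) = 2x^2 + 3x + 8/3.
Indicial equation: r(r-1) + (-7/3) r + (8/3) = 0 -> roots r_1 = 2, r_2 = 4/3.
Take r = r_1 = 2. Let y(x) = x^r sum_{n>=0} a_n x^n with a_0 = 1.
Substitute y = x^r sum a_n x^n and match x^{r+n}. The recurrence is
  D(n) a_n + 3 a_{n-1} + 2 a_{n-2} = 0,  where D(n) = (r+n)(r+n-1) + (-7/3)(r+n) + (8/3).
  a_n = [-3 a_{n-1} - 2 a_{n-2}] / D(n).
Since the indicial polynomial factors as (r - r_1)(r - r_2), D(n) = (r_1 + n - r_1)(r_1 + n - r_2) = n(n + 2/3).
Evaluating step by step (a_0 = 1):
  n = 1: D(1) = 1(1 + 2/3) = 5/3; numerator = -3(1) = -3; a_1 = (-3)/(5/3) = -9/5
  n = 2: D(2) = 2(2 + 2/3) = 16/3; numerator = -3(-9/5) - 2(1) = 17/5; a_2 = (17/5)/(16/3) = 51/80
  n = 3: D(3) = 3(3 + 2/3) = 11; numerator = -3(51/80) - 2(-9/5) = 27/16; a_3 = (27/16)/(11) = 27/176

r = 2; a_0 = 1; a_1 = -9/5; a_2 = 51/80; a_3 = 27/176


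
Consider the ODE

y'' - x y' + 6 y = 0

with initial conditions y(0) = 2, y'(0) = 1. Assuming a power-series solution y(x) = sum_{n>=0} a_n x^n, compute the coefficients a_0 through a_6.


Ansatz: y(x) = sum_{n>=0} a_n x^n, so y'(x) = sum_{n>=1} n a_n x^(n-1) and y''(x) = sum_{n>=2} n(n-1) a_n x^(n-2).
Substitute into P(x) y'' + Q(x) y' + R(x) y = 0 with P(x) = 1, Q(x) = -x, R(x) = 6, and match powers of x.
Initial conditions: a_0 = 2, a_1 = 1.
Setting the coefficient of each power of x to zero and solving order by order (substituting the coefficients already found):
  x^0: 2 a_2 + 6 a_0 = 0  ->  2 a_2 = -6 a_0 = -12  ->  a_2 = -6
  x^1: 6 a_3 + 5 a_1 = 0  ->  6 a_3 = -5 a_1 = -5  ->  a_3 = -5/6
  x^2: 12 a_4 + 4 a_2 = 0  ->  12 a_4 = -4 a_2 = 24  ->  a_4 = 2
  x^3: 20 a_5 + 3 a_3 = 0  ->  20 a_5 = -3 a_3 = 5/2  ->  a_5 = 1/8
  x^4: 30 a_6 + 2 a_4 = 0  ->  30 a_6 = -2 a_4 = -4  ->  a_6 = -2/15
Truncated series: y(x) = 2 + x - 6 x^2 - (5/6) x^3 + 2 x^4 + (1/8) x^5 - (2/15) x^6 + O(x^7).

a_0 = 2; a_1 = 1; a_2 = -6; a_3 = -5/6; a_4 = 2; a_5 = 1/8; a_6 = -2/15


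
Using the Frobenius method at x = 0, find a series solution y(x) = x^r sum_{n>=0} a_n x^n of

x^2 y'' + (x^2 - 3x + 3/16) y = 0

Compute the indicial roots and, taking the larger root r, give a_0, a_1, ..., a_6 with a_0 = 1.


Write in Frobenius form y'' + (p(x)/x) y' + (q(x)/x^2) y = 0:
  p(x) = 0,  q(x) = x^2 - 3x + 3/16.
Indicial equation: r(r-1) + (0) r + (3/16) = 0 -> roots r_1 = 3/4, r_2 = 1/4.
Take r = r_1 = 3/4. Let y(x) = x^r sum_{n>=0} a_n x^n with a_0 = 1.
Substitute y = x^r sum a_n x^n and match x^{r+n}. The recurrence is
  D(n) a_n - 3 a_{n-1} + 1 a_{n-2} = 0,  where D(n) = (r+n)(r+n-1) + (0)(r+n) + (3/16).
  a_n = [3 a_{n-1} - 1 a_{n-2}] / D(n).
Since the indicial polynomial factors as (r - r_1)(r - r_2), D(n) = (r_1 + n - r_1)(r_1 + n - r_2) = n(n + 1/2).
Evaluating step by step (a_0 = 1):
  n = 1: D(1) = 1(1 + 1/2) = 3/2; numerator = 3(1) = 3; a_1 = (3)/(3/2) = 2
  n = 2: D(2) = 2(2 + 1/2) = 5; numerator = 3(2) - 1(1) = 5; a_2 = (5)/(5) = 1
  n = 3: D(3) = 3(3 + 1/2) = 21/2; numerator = 3(1) - 1(2) = 1; a_3 = (1)/(21/2) = 2/21
  n = 4: D(4) = 4(4 + 1/2) = 18; numerator = 3(2/21) - 1(1) = -5/7; a_4 = (-5/7)/(18) = -5/126
  n = 5: D(5) = 5(5 + 1/2) = 55/2; numerator = 3(-5/126) - 1(2/21) = -3/14; a_5 = (-3/14)/(55/2) = -3/385
  n = 6: D(6) = 6(6 + 1/2) = 39; numerator = 3(-3/385) - 1(-5/126) = 113/6930; a_6 = (113/6930)/(39) = 113/270270

r = 3/4; a_0 = 1; a_1 = 2; a_2 = 1; a_3 = 2/21; a_4 = -5/126; a_5 = -3/385; a_6 = 113/270270
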